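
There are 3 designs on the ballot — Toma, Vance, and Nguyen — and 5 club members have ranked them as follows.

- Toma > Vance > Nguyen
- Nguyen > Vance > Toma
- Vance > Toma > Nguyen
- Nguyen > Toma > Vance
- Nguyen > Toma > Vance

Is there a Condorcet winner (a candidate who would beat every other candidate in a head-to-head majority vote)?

Yes

Head-to-head results (5 voters total):
Toma vs Vance: Toma wins 3–2.
Toma vs Nguyen: Nguyen wins 3–2.
Vance vs Nguyen: Nguyen wins 3–2.
Nguyen beats each rival — Toma (3–2), Vance (3–2) — so Nguyen is the Condorcet winner.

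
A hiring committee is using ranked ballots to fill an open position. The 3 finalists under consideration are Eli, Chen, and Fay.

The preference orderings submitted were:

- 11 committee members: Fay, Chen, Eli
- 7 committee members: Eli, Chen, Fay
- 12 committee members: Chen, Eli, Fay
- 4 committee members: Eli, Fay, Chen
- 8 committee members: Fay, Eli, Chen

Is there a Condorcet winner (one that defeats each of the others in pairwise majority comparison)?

No

Head-to-head results (42 voters total):
Eli vs Chen: Chen wins 23–19.
Eli vs Fay: Eli wins 23–19.
Chen vs Fay: Fay wins 23–19.
No candidate beats all others: Eli beats Fay beats Chen beats Eli, a majority cycle.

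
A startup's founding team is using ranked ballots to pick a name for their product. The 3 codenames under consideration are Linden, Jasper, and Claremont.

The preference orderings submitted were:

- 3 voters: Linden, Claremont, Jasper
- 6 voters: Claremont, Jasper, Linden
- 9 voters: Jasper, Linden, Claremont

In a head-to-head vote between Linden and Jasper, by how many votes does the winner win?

Ballots ranking Linden above Jasper: 3.
Ballots ranking Jasper above Linden: 6+9 = 15.
Jasper wins 15–3, a margin of 12.

12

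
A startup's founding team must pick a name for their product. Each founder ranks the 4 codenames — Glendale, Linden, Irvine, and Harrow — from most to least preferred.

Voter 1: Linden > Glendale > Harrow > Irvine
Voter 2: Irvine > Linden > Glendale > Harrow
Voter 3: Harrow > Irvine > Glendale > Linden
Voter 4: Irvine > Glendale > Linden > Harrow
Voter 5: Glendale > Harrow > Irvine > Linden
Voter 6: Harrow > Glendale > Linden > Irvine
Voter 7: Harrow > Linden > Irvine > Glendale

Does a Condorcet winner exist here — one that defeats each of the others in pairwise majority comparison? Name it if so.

Head-to-head results (7 voters total):
Glendale vs Linden: Glendale wins 4–3.
Glendale vs Irvine: Irvine wins 4–3.
Glendale vs Harrow: Glendale wins 4–3.
Linden vs Irvine: Irvine wins 4–3.
Linden vs Harrow: Harrow wins 4–3.
Irvine vs Harrow: Harrow wins 5–2.
No candidate beats all others: Glendale beats Harrow beats Irvine beats Glendale, a majority cycle.

There is no Condorcet winner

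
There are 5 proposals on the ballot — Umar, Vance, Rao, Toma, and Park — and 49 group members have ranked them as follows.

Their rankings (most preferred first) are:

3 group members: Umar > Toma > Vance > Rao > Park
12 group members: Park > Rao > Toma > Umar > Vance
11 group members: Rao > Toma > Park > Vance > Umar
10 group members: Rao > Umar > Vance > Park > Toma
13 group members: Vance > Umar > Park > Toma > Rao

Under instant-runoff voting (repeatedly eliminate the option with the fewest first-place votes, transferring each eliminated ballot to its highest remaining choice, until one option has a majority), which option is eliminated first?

Toma

Round 1: Rao 21, Vance 13, Park 12, Umar 3, Toma 0. Toma has the fewest and is eliminated.
Round 2: Rao 21, Vance 13, Park 12, Umar 3. Umar has the fewest and is eliminated.
Round 3: Rao 21, Vance 16, Park 12. Park has the fewest and is eliminated.
Round 4: Rao 33, Vance 16. Rao has a majority.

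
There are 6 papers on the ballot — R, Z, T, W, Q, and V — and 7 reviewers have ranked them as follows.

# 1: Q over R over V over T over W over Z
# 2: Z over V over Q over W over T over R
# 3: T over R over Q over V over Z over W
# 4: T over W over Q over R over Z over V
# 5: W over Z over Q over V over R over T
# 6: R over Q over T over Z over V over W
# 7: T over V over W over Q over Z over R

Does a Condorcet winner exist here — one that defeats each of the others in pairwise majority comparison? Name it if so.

Q

Head-to-head results (7 voters total):
R vs Z: R wins 4–3.
R vs T: T wins 4–3.
R vs W: W wins 4–3.
R vs Q: Q wins 5–2.
R vs V: R wins 4–3.
Z vs T: T wins 5–2.
Z vs W: W wins 4–3.
Z vs Q: Q wins 5–2.
Z vs V: Z wins 4–3.
T vs W: T wins 5–2.
T vs Q: Q wins 4–3.
T vs V: T wins 4–3.
W vs Q: Q wins 4–3.
W vs V: V wins 5–2.
Q vs V: Q wins 5–2.
Q beats each rival — R (5–2), Z (5–2), T (4–3), W (4–3), V (5–2) — so Q is the Condorcet winner.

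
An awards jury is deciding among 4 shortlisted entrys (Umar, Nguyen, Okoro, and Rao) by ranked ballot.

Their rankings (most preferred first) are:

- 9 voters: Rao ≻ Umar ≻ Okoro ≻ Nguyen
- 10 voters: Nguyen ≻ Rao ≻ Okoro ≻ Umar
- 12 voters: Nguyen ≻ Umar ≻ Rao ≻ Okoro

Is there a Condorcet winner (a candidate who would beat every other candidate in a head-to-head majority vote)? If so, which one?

Nguyen

Head-to-head results (31 voters total):
Umar vs Nguyen: Nguyen wins 22–9.
Umar vs Okoro: Umar wins 21–10.
Umar vs Rao: Rao wins 19–12.
Nguyen vs Okoro: Nguyen wins 22–9.
Nguyen vs Rao: Nguyen wins 22–9.
Okoro vs Rao: Rao wins 31–0.
Nguyen beats each rival — Umar (22–9), Okoro (22–9), Rao (22–9) — so Nguyen is the Condorcet winner.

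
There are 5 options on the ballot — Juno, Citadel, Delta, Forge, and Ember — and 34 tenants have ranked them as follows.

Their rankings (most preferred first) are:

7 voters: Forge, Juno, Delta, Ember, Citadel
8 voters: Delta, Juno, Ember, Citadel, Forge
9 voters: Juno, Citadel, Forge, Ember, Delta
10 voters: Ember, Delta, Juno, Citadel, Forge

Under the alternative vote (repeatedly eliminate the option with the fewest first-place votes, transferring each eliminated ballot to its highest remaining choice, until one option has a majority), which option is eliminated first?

Citadel

Round 1: Ember 10, Juno 9, Delta 8, Forge 7, Citadel 0. Citadel has the fewest and is eliminated.
Round 2: Ember 10, Juno 9, Delta 8, Forge 7. Forge has the fewest and is eliminated.
Round 3: Juno 16, Ember 10, Delta 8. Delta has the fewest and is eliminated.
Round 4: Juno 24, Ember 10. Juno has a majority.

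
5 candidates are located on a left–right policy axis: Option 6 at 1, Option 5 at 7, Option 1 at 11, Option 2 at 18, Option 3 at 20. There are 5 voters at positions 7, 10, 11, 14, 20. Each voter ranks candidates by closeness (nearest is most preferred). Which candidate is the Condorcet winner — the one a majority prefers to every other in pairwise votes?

With single-peaked preferences on a line, the Condorcet winner is the candidate closest to the median voter.
The median voter (position 11) is closest to Option 1 at 11.
Check: Option 1 vs Option 3 — voters closer to Option 1: 4 of 5.

Option 1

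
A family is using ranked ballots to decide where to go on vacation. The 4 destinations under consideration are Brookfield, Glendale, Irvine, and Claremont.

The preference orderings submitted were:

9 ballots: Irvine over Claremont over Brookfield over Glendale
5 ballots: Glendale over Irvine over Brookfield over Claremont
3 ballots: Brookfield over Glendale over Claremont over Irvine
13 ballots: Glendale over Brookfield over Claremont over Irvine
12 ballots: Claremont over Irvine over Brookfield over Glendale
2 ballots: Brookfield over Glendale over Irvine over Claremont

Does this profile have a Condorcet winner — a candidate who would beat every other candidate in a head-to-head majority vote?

No

Head-to-head results (44 voters total):
Brookfield vs Glendale: Brookfield wins 26–18.
Brookfield vs Irvine: Irvine wins 26–18.
Brookfield vs Claremont: Brookfield wins 23–21.
Glendale vs Irvine: Glendale wins 23–21.
Glendale vs Claremont: Glendale wins 23–21.
Irvine vs Claremont: Claremont wins 28–16.
No candidate beats all others: Brookfield beats Glendale beats Irvine beats Brookfield, a majority cycle.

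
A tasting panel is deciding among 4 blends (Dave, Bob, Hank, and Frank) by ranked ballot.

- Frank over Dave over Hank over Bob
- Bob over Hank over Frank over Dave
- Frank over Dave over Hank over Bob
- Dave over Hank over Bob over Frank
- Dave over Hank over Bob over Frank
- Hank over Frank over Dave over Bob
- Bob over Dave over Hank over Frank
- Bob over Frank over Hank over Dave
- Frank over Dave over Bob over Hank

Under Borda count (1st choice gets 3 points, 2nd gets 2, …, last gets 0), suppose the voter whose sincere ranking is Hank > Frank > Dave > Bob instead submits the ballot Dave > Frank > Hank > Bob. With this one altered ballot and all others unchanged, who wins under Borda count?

Dave

Borda totals with the altered ballot: Dave 17, Bob 12, Hank 11, Frank 14.
The winner is unchanged: still Dave.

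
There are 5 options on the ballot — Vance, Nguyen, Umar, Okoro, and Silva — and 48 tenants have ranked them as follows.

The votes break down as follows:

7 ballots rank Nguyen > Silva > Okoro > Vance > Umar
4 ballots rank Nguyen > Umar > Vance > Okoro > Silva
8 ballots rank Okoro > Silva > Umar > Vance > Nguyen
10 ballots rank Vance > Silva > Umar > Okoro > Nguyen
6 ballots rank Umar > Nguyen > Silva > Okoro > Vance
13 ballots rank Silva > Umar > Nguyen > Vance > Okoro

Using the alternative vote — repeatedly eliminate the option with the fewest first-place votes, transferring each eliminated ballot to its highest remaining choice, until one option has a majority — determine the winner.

Silva

Round 1: Silva 13, Nguyen 11, Vance 10, Okoro 8, Umar 6. Umar has the fewest and is eliminated.
Round 2: Nguyen 17, Silva 13, Vance 10, Okoro 8. Okoro has the fewest and is eliminated.
Round 3: Silva 21, Nguyen 17, Vance 10. Vance has the fewest and is eliminated.
Round 4: Silva 31, Nguyen 17. Silva has a majority.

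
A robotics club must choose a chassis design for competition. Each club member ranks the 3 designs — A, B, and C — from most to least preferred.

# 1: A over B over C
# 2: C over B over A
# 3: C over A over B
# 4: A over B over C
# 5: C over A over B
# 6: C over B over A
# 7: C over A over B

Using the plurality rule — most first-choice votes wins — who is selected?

C

First-place vote totals:
  A: 2
  B: 0
  C: 5
C has the most first-place votes.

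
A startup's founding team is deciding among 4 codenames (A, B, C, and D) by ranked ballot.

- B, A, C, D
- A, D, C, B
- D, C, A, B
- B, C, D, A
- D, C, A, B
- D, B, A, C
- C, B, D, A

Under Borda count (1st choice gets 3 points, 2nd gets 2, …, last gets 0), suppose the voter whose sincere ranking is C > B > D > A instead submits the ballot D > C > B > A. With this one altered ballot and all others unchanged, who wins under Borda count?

Borda totals with the altered ballot: A 8, B 9, C 10, D 15.
The winner is unchanged: still D.

D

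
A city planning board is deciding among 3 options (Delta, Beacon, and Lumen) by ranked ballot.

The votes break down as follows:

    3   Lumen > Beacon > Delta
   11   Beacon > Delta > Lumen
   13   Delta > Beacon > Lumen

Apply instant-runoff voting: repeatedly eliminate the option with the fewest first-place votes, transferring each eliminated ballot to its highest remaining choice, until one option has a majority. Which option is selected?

Beacon

Round 1: Delta 13, Beacon 11, Lumen 3. Lumen has the fewest and is eliminated.
Round 2: Beacon 14, Delta 13. Beacon has a majority.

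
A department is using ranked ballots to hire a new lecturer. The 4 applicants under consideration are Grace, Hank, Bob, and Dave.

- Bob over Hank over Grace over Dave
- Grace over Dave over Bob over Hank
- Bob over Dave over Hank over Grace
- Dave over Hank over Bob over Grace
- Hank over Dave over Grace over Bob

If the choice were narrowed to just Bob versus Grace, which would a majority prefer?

Bob

Ballots ranking Bob above Grace: 3.
Ballots ranking Grace above Bob: 2.
Bob wins the head-to-head, 3–2.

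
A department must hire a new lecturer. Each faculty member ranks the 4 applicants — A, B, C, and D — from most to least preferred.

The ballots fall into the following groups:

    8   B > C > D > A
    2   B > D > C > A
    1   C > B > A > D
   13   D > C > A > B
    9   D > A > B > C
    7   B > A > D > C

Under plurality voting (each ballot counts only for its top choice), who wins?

D

First-place vote totals:
  A: 0
  B: 17
  C: 1
  D: 22
D has the most first-place votes.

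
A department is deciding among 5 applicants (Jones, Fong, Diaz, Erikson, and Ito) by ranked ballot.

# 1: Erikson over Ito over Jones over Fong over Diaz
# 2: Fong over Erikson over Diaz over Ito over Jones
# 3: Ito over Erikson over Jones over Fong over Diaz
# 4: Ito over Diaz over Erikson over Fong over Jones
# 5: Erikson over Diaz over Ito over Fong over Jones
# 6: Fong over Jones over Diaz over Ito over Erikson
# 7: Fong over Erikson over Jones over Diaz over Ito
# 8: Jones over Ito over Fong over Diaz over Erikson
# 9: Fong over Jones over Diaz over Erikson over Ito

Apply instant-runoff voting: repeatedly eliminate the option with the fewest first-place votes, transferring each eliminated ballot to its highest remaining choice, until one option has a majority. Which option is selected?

Round 1: Fong 4, Erikson 2, Ito 2, Jones 1, Diaz 0. Diaz has the fewest and is eliminated.
Round 2: Fong 4, Erikson 2, Ito 2, Jones 1. Jones has the fewest and is eliminated.
Round 3: Fong 4, Ito 3, Erikson 2. Erikson has the fewest and is eliminated.
Round 4: Ito 5, Fong 4. Ito has a majority.

Ito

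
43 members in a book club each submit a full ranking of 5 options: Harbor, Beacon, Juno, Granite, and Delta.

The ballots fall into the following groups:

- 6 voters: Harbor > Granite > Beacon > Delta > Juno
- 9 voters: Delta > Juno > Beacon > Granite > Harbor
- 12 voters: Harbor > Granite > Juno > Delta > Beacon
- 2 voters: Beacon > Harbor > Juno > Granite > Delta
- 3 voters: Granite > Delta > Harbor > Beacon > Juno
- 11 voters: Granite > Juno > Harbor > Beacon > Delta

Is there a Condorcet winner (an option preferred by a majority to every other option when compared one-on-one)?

Head-to-head results (43 voters total):
Harbor vs Beacon: Harbor wins 32–11.
Harbor vs Juno: Harbor wins 23–20.
Harbor vs Granite: Granite wins 23–20.
Harbor vs Delta: Harbor wins 31–12.
Beacon vs Juno: Juno wins 32–11.
Beacon vs Granite: Granite wins 32–11.
Beacon vs Delta: Delta wins 24–19.
Juno vs Granite: Granite wins 32–11.
Juno vs Delta: Juno wins 25–18.
Granite vs Delta: Granite wins 34–9.
Granite beats each rival — Harbor (23–20), Beacon (32–11), Juno (32–11), Delta (34–9) — so Granite is the Condorcet winner.

Yes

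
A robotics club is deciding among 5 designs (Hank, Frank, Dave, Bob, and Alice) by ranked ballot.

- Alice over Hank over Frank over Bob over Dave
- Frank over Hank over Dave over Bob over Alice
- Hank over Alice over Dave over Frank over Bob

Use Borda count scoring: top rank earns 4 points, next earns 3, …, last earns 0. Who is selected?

Hank

Borda scores:
  Hank: 3 + 3 + 4 = 10
  Frank: 2 + 4 + 1 = 7
  Dave: 0 + 2 + 2 = 4
  Bob: 1 + 1 + 0 = 2
  Alice: 4 + 0 + 3 = 7
Hank has the highest total.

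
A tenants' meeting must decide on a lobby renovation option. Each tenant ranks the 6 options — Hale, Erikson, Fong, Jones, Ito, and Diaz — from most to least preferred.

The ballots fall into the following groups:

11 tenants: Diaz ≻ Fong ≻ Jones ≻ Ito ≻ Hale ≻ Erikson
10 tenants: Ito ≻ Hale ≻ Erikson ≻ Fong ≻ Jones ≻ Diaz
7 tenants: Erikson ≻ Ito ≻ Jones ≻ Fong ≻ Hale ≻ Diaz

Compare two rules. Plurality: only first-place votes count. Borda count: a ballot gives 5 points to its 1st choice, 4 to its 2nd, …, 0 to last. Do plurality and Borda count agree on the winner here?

Plurality first-place counts: Hale 0, Erikson 7, Fong 0, Jones 0, Ito 10, Diaz 11 → Diaz.
Borda totals: Hale 58, Erikson 65, Fong 78, Jones 64, Ito 100, Diaz 55 → Ito.
The two rules disagree: plurality picks Diaz, Borda picks Ito.

No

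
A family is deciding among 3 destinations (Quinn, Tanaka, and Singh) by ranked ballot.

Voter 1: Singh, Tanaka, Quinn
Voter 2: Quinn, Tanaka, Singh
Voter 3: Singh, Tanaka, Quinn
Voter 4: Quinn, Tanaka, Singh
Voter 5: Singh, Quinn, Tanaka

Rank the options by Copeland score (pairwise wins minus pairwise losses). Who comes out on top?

Singh

Pairwise results:
  Quinn vs Tanaka: Quinn wins 3–2.
  Quinn vs Singh: Singh wins 3–2.
  Tanaka vs Singh: Singh wins 3–2.
Copeland scores (wins − losses):
  Quinn: 1 − 1 = 0
  Tanaka: 0 − 2 = -2
  Singh: 2 − 0 = 2
Singh has the best Copeland score.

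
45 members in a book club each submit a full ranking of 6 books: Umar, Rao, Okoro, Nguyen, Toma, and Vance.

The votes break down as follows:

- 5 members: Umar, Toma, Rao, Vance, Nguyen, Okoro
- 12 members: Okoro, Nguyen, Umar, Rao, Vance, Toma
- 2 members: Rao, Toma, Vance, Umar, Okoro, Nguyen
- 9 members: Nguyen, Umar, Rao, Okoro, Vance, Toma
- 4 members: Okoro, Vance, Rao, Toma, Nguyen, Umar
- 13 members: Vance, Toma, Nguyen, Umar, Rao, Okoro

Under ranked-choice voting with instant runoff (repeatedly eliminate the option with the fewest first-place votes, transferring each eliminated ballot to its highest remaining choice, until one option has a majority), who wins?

Round 1: Okoro 16, Vance 13, Nguyen 9, Umar 5, Rao 2, Toma 0. Toma has the fewest and is eliminated.
Round 2: Okoro 16, Vance 13, Nguyen 9, Umar 5, Rao 2. Rao has the fewest and is eliminated.
Round 3: Okoro 16, Vance 15, Nguyen 9, Umar 5. Umar has the fewest and is eliminated.
Round 4: Vance 20, Okoro 16, Nguyen 9. Nguyen has the fewest and is eliminated.
Round 5: Okoro 25, Vance 20. Okoro has a majority.

Okoro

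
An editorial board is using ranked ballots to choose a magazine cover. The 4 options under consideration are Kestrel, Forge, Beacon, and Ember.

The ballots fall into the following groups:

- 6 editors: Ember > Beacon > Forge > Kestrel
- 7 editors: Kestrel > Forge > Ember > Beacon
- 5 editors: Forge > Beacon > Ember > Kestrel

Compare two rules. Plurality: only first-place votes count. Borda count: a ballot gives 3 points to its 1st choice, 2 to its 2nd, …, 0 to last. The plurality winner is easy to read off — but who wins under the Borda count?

Forge

Plurality first-place counts: Kestrel 7, Forge 5, Beacon 0, Ember 6 → Kestrel.
Borda totals: Kestrel 21, Forge 35, Beacon 22, Ember 30 → Forge.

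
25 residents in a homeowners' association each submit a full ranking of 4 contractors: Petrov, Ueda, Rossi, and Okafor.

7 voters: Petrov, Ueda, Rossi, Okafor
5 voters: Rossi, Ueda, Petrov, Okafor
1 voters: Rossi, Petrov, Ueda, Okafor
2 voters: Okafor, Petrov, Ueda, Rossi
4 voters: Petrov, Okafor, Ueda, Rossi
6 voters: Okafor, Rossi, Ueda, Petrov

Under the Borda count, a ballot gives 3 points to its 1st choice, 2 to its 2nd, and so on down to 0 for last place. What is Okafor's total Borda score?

Borda scores:
  Petrov: 7·3 + 5·1 + 2 + 2·2 + 4·3 + 6·0 = 44
  Ueda: 7·2 + 5·2 + 1 + 2·1 + 4·1 + 6·1 = 37
  Rossi: 7·1 + 5·3 + 3 + 2·0 + 4·0 + 6·2 = 37
  Okafor: 7·0 + 5·0 + 0 + 2·3 + 4·2 + 6·3 = 32

32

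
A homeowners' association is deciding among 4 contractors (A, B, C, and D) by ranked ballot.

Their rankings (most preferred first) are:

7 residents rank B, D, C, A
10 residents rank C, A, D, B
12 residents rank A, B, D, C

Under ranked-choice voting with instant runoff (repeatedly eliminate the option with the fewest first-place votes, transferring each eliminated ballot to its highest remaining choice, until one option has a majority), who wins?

Round 1: A 12, C 10, B 7, D 0. D has the fewest and is eliminated.
Round 2: A 12, C 10, B 7. B has the fewest and is eliminated.
Round 3: C 17, A 12. C has a majority.

C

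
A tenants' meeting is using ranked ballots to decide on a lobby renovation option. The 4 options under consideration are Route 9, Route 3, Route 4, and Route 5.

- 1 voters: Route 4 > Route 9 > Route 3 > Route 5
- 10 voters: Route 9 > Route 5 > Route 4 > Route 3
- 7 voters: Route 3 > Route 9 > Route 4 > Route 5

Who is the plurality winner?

Route 9

First-place vote totals:
  Route 9: 10
  Route 3: 7
  Route 4: 1
  Route 5: 0
Route 9 has the most first-place votes.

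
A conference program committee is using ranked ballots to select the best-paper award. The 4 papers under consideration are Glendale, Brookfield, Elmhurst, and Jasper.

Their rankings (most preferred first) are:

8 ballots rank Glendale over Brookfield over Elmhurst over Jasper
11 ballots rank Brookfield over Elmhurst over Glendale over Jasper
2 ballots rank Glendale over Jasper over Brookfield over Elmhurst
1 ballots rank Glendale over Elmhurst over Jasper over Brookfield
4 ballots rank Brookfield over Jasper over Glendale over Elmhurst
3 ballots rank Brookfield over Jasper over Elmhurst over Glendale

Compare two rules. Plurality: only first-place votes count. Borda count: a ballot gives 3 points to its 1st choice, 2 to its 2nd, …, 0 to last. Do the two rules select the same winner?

Yes

Plurality first-place counts: Glendale 11, Brookfield 18, Elmhurst 0, Jasper 0 → Brookfield.
Borda totals: Glendale 48, Brookfield 72, Elmhurst 35, Jasper 19 → Brookfield.
The two rules agree on Brookfield.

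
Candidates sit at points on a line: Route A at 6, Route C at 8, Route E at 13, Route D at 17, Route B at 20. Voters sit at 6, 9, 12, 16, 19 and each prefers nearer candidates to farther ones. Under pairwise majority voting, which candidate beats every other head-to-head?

With single-peaked preferences on a line, the Condorcet winner is the candidate closest to the median voter.
The median voter (position 12) is closest to Route E at 13.
Check: Route E vs Route B — voters closer to Route E: 4 of 5.

Route E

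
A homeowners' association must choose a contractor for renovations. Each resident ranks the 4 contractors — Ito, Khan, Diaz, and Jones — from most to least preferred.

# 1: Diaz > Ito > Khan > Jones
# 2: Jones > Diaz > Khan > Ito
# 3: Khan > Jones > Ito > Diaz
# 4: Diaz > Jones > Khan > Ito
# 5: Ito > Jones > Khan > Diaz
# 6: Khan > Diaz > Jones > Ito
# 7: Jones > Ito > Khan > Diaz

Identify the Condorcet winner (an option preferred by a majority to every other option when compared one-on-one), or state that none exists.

Jones

Head-to-head results (7 voters total):
Ito vs Khan: Khan wins 4–3.
Ito vs Diaz: Diaz wins 4–3.
Ito vs Jones: Jones wins 5–2.
Khan vs Diaz: Khan wins 4–3.
Khan vs Jones: Jones wins 4–3.
Diaz vs Jones: Jones wins 4–3.
Jones beats each rival — Ito (5–2), Khan (4–3), Diaz (4–3) — so Jones is the Condorcet winner.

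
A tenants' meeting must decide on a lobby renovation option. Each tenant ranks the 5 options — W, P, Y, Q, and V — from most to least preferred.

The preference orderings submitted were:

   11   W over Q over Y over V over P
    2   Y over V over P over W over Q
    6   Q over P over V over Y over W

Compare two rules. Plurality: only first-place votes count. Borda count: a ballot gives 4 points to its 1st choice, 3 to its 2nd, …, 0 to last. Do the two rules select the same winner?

Plurality first-place counts: W 11, P 0, Y 2, Q 6, V 0 → W.
Borda totals: W 46, P 22, Y 36, Q 57, V 29 → Q.
The two rules disagree: plurality picks W, Borda picks Q.

No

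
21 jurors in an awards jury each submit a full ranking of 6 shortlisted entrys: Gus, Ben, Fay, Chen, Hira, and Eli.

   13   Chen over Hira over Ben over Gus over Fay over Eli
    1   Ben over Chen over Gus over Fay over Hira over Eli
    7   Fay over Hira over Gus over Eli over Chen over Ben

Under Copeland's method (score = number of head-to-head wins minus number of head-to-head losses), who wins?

Chen

Pairwise results:
  Gus vs Ben: Ben wins 14–7.
  Gus vs Fay: Gus wins 14–7.
  Gus vs Chen: Chen wins 14–7.
  Gus vs Hira: Hira wins 20–1.
  Gus vs Eli: Gus wins 21–0.
  Ben vs Fay: Ben wins 14–7.
  Ben vs Chen: Chen wins 20–1.
  Ben vs Hira: Hira wins 20–1.
  Ben vs Eli: Ben wins 14–7.
  Fay vs Chen: Chen wins 14–7.
  Fay vs Hira: Hira wins 13–8.
  Fay vs Eli: Fay wins 21–0.
  Chen vs Hira: Chen wins 14–7.
  Chen vs Eli: Chen wins 14–7.
  Hira vs Eli: Hira wins 21–0.
Copeland scores (wins − losses):
  Gus: 2 − 3 = -1
  Ben: 3 − 2 = 1
  Fay: 1 − 4 = -3
  Chen: 5 − 0 = 5
  Hira: 4 − 1 = 3
  Eli: 0 − 5 = -5
Chen has the best Copeland score.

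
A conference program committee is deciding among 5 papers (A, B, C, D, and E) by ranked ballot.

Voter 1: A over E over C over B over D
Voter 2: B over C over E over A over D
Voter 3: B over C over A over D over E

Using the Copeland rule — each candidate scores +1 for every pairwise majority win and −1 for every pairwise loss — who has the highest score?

Pairwise results:
  A vs B: B wins 2–1.
  A vs C: C wins 2–1.
  A vs D: A wins 3–0.
  A vs E: A wins 2–1.
  B vs C: B wins 2–1.
  B vs D: B wins 3–0.
  B vs E: B wins 2–1.
  C vs D: C wins 3–0.
  C vs E: C wins 2–1.
  D vs E: E wins 2–1.
Copeland scores (wins − losses):
  A: 2 − 2 = 0
  B: 4 − 0 = 4
  C: 3 − 1 = 2
  D: 0 − 4 = -4
  E: 1 − 3 = -2
B has the best Copeland score.

B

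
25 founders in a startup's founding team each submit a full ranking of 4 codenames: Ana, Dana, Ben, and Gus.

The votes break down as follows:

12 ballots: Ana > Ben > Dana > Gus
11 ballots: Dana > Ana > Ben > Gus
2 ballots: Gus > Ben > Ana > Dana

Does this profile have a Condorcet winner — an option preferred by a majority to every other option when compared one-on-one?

Head-to-head results (25 voters total):
Ana vs Dana: Ana wins 14–11.
Ana vs Ben: Ana wins 23–2.
Ana vs Gus: Ana wins 23–2.
Dana vs Ben: Ben wins 14–11.
Dana vs Gus: Dana wins 23–2.
Ben vs Gus: Ben wins 23–2.
Ana beats each rival — Dana (14–11), Ben (23–2), Gus (23–2) — so Ana is the Condorcet winner.

Yes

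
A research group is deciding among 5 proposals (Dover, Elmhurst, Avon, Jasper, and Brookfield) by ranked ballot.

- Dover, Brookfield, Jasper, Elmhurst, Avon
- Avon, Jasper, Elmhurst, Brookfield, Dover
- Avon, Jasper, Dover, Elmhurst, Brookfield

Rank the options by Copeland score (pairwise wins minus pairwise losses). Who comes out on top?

Avon

Pairwise results:
  Dover vs Elmhurst: Dover wins 2–1.
  Dover vs Avon: Avon wins 2–1.
  Dover vs Jasper: Jasper wins 2–1.
  Dover vs Brookfield: Dover wins 2–1.
  Elmhurst vs Avon: Avon wins 2–1.
  Elmhurst vs Jasper: Jasper wins 3–0.
  Elmhurst vs Brookfield: Elmhurst wins 2–1.
  Avon vs Jasper: Avon wins 2–1.
  Avon vs Brookfield: Avon wins 2–1.
  Jasper vs Brookfield: Jasper wins 2–1.
Copeland scores (wins − losses):
  Dover: 2 − 2 = 0
  Elmhurst: 1 − 3 = -2
  Avon: 4 − 0 = 4
  Jasper: 3 − 1 = 2
  Brookfield: 0 − 4 = -4
Avon has the best Copeland score.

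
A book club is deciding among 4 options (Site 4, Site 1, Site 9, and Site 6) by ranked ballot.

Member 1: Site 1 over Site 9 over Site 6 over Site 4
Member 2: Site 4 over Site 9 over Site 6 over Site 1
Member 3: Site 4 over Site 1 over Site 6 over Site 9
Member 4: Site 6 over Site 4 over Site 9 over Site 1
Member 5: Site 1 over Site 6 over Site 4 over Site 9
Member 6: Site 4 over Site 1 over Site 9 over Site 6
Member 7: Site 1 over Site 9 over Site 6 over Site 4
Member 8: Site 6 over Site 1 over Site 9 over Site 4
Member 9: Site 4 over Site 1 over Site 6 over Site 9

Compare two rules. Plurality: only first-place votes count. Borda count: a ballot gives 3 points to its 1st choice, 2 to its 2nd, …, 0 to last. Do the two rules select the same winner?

Plurality first-place counts: Site 4 4, Site 1 3, Site 9 0, Site 6 2 → Site 4.
Borda totals: Site 4 15, Site 1 17, Site 9 9, Site 6 13 → Site 1.
The two rules disagree: plurality picks Site 4, Borda picks Site 1.

No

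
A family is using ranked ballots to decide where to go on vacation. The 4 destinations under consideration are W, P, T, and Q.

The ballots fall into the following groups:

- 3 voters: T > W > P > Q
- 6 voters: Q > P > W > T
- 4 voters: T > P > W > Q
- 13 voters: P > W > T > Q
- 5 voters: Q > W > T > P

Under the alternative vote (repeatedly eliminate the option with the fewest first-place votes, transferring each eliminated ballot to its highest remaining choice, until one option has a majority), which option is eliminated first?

Round 1: P 13, Q 11, T 7, W 0. W has the fewest and is eliminated.
Round 2: P 13, Q 11, T 7. T has the fewest and is eliminated.
Round 3: P 20, Q 11. P has a majority.

W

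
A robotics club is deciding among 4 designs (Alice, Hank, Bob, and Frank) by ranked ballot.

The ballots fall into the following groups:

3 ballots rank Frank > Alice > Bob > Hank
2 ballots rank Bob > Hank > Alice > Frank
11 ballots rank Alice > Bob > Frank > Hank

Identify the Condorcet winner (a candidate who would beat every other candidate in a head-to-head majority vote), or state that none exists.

Alice

Head-to-head results (16 voters total):
Alice vs Hank: Alice wins 14–2.
Alice vs Bob: Alice wins 14–2.
Alice vs Frank: Alice wins 13–3.
Hank vs Bob: Bob wins 16–0.
Hank vs Frank: Frank wins 14–2.
Bob vs Frank: Bob wins 13–3.
Alice beats each rival — Hank (14–2), Bob (14–2), Frank (13–3) — so Alice is the Condorcet winner.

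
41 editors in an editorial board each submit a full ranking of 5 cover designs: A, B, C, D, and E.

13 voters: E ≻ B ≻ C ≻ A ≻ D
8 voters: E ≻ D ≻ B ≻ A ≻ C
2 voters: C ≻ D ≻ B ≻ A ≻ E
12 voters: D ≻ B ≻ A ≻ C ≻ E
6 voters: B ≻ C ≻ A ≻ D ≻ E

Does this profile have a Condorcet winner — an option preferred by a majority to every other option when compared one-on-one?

Head-to-head results (41 voters total):
A vs B: B wins 41–0.
A vs C: C wins 21–20.
A vs D: D wins 22–19.
A vs E: E wins 21–20.
B vs C: B wins 39–2.
B vs D: D wins 22–19.
B vs E: E wins 21–20.
C vs D: C wins 21–20.
C vs E: E wins 21–20.
D vs E: E wins 21–20.
E beats each rival — A (21–20), B (21–20), C (21–20), D (21–20) — so E is the Condorcet winner.

Yes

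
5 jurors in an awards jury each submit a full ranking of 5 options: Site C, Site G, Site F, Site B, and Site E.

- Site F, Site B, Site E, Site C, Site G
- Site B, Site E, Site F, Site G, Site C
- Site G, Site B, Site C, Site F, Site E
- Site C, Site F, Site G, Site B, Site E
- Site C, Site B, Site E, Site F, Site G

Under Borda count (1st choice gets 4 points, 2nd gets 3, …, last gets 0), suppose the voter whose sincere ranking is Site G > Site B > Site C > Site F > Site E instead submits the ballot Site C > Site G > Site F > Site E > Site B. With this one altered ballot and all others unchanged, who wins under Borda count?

Site C

Borda totals with the altered ballot: Site C 13, Site G 6, Site F 12, Site B 11, Site E 8.
The switch changes the winner from Site B to Site C.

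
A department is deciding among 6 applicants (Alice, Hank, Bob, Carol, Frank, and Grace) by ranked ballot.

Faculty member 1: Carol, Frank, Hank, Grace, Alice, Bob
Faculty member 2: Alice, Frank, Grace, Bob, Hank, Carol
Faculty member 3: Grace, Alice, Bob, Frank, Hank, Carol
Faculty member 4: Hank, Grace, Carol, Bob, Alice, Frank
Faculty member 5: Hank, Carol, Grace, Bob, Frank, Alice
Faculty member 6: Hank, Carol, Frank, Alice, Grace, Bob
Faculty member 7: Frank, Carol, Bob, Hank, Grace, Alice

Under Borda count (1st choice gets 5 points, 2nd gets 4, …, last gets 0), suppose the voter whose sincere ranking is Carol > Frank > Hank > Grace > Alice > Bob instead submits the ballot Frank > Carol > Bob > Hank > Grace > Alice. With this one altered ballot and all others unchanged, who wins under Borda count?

Borda totals with the altered ballot: Alice 12, Hank 21, Bob 15, Carol 19, Frank 20, Grace 18.
The winner is unchanged: still Hank.

Hank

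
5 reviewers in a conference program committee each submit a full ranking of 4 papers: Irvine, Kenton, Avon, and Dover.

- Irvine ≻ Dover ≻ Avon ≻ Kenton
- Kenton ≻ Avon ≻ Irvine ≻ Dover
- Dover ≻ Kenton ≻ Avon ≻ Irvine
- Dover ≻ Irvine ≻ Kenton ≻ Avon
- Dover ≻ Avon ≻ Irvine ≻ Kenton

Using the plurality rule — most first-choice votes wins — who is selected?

Dover

First-place vote totals:
  Irvine: 1
  Kenton: 1
  Avon: 0
  Dover: 3
Dover has the most first-place votes.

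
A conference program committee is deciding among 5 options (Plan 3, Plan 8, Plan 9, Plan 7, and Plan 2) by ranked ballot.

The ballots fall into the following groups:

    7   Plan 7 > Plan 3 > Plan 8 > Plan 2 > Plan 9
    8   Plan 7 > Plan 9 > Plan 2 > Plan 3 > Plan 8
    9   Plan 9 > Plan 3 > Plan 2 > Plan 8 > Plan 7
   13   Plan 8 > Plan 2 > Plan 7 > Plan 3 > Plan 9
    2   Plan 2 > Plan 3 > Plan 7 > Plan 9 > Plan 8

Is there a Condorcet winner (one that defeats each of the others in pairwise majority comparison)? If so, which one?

None — there is no Condorcet winner

Head-to-head results (39 voters total):
Plan 3 vs Plan 8: Plan 3 wins 26–13.
Plan 3 vs Plan 9: Plan 3 wins 22–17.
Plan 3 vs Plan 7: Plan 7 wins 28–11.
Plan 3 vs Plan 2: Plan 2 wins 23–16.
Plan 8 vs Plan 9: Plan 8 wins 20–19.
Plan 8 vs Plan 7: Plan 8 wins 22–17.
Plan 8 vs Plan 2: Plan 8 wins 20–19.
Plan 9 vs Plan 7: Plan 7 wins 30–9.
Plan 9 vs Plan 2: Plan 2 wins 22–17.
Plan 7 vs Plan 2: Plan 2 wins 24–15.
No candidate beats all others: Plan 3 beats Plan 8 beats Plan 7 beats Plan 3, a majority cycle.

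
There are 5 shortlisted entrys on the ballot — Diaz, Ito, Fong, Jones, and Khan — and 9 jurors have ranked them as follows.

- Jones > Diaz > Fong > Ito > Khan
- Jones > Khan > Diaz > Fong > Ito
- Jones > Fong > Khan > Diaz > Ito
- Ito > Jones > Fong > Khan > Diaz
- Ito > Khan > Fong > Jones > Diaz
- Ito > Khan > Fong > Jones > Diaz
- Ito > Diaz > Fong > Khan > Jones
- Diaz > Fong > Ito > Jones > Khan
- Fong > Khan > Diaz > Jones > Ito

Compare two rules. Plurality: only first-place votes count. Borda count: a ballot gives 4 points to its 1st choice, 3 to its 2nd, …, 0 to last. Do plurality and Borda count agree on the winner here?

Plurality first-place counts: Diaz 1, Ito 4, Fong 1, Jones 3, Khan 0 → Ito.
Borda totals: Diaz 15, Ito 19, Fong 21, Jones 19, Khan 16 → Fong.
The two rules disagree: plurality picks Ito, Borda picks Fong.

No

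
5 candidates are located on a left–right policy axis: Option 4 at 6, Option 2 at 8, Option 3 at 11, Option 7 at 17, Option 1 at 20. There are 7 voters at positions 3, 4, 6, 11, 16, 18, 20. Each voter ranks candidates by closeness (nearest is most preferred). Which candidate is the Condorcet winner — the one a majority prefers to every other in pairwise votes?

Option 3

With single-peaked preferences on a line, the Condorcet winner is the candidate closest to the median voter.
The median voter (position 11) is closest to Option 3 at 11.
Check: Option 3 vs Option 4 — voters closer to Option 3: 4 of 7.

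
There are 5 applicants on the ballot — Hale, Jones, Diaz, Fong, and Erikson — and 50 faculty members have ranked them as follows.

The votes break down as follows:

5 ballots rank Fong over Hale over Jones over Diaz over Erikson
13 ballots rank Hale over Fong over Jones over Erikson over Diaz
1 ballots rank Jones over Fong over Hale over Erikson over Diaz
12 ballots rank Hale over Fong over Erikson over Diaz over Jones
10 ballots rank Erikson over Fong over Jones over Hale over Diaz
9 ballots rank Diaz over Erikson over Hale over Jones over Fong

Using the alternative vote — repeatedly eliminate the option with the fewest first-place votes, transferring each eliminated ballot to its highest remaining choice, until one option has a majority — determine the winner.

Hale

Round 1: Hale 25, Erikson 10, Diaz 9, Fong 5, Jones 1. Jones has the fewest and is eliminated.
Round 2: Hale 25, Erikson 10, Diaz 9, Fong 6. Fong has the fewest and is eliminated.
Round 3: Hale 31, Erikson 10, Diaz 9. Hale has a majority.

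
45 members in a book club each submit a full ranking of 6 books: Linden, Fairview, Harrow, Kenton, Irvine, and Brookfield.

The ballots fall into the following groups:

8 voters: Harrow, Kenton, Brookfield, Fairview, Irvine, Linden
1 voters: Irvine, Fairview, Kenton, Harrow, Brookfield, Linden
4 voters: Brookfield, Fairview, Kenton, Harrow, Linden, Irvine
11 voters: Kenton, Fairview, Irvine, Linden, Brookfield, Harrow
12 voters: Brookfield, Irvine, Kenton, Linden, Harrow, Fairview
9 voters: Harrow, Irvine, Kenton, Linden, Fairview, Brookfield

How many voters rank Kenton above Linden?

45

Ballots ranking Kenton above Linden: 8+1+4+11+12+9 = 45.
Ballots ranking Linden above Kenton: 0.
So 45 of 45 voters prefer Kenton to Linden.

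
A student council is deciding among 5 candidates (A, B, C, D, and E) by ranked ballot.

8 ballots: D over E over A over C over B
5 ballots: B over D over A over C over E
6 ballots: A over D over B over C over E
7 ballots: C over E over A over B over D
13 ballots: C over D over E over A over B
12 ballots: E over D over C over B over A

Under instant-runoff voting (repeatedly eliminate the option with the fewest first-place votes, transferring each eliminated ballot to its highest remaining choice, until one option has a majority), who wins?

D

Round 1: C 20, E 12, D 8, A 6, B 5. B has the fewest and is eliminated.
Round 2: C 20, D 13, E 12, A 6. A has the fewest and is eliminated.
Round 3: C 20, D 19, E 12. E has the fewest and is eliminated.
Round 4: D 31, C 20. D has a majority.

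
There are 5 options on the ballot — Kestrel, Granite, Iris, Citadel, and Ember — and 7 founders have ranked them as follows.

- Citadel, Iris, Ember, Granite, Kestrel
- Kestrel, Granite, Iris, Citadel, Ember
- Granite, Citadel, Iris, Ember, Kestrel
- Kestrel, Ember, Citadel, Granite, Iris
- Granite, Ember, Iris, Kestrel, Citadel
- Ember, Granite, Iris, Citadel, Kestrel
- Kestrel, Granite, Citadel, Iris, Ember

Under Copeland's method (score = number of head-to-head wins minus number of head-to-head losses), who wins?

Pairwise results:
  Kestrel vs Granite: Granite wins 4–3.
  Kestrel vs Iris: Iris wins 4–3.
  Kestrel vs Citadel: Kestrel wins 4–3.
  Kestrel vs Ember: Ember wins 4–3.
  Granite vs Iris: Granite wins 6–1.
  Granite vs Citadel: Granite wins 5–2.
  Granite vs Ember: Granite wins 4–3.
  Iris vs Citadel: Citadel wins 4–3.
  Iris vs Ember: Iris wins 4–3.
  Citadel vs Ember: Citadel wins 4–3.
Copeland scores (wins − losses):
  Kestrel: 1 − 3 = -2
  Granite: 4 − 0 = 4
  Iris: 2 − 2 = 0
  Citadel: 2 − 2 = 0
  Ember: 1 − 3 = -2
Granite has the best Copeland score.

Granite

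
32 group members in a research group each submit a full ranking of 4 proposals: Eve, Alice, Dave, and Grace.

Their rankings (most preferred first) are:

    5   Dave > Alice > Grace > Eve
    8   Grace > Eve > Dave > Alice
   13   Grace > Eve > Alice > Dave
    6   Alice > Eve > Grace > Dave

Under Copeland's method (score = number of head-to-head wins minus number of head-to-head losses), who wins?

Grace

Pairwise results:
  Eve vs Alice: Eve wins 21–11.
  Eve vs Dave: Eve wins 27–5.
  Eve vs Grace: Grace wins 26–6.
  Alice vs Dave: Alice wins 19–13.
  Alice vs Grace: Grace wins 21–11.
  Dave vs Grace: Grace wins 27–5.
Copeland scores (wins − losses):
  Eve: 2 − 1 = 1
  Alice: 1 − 2 = -1
  Dave: 0 − 3 = -3
  Grace: 3 − 0 = 3
Grace has the best Copeland score.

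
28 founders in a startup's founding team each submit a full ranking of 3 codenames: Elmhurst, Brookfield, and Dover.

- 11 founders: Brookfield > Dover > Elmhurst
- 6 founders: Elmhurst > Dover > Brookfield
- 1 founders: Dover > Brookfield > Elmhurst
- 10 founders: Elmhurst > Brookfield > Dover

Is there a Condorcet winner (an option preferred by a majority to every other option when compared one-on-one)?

Yes

Head-to-head results (28 voters total):
Elmhurst vs Brookfield: Elmhurst wins 16–12.
Elmhurst vs Dover: Elmhurst wins 16–12.
Brookfield vs Dover: Brookfield wins 21–7.
Elmhurst beats each rival — Brookfield (16–12), Dover (16–12) — so Elmhurst is the Condorcet winner.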